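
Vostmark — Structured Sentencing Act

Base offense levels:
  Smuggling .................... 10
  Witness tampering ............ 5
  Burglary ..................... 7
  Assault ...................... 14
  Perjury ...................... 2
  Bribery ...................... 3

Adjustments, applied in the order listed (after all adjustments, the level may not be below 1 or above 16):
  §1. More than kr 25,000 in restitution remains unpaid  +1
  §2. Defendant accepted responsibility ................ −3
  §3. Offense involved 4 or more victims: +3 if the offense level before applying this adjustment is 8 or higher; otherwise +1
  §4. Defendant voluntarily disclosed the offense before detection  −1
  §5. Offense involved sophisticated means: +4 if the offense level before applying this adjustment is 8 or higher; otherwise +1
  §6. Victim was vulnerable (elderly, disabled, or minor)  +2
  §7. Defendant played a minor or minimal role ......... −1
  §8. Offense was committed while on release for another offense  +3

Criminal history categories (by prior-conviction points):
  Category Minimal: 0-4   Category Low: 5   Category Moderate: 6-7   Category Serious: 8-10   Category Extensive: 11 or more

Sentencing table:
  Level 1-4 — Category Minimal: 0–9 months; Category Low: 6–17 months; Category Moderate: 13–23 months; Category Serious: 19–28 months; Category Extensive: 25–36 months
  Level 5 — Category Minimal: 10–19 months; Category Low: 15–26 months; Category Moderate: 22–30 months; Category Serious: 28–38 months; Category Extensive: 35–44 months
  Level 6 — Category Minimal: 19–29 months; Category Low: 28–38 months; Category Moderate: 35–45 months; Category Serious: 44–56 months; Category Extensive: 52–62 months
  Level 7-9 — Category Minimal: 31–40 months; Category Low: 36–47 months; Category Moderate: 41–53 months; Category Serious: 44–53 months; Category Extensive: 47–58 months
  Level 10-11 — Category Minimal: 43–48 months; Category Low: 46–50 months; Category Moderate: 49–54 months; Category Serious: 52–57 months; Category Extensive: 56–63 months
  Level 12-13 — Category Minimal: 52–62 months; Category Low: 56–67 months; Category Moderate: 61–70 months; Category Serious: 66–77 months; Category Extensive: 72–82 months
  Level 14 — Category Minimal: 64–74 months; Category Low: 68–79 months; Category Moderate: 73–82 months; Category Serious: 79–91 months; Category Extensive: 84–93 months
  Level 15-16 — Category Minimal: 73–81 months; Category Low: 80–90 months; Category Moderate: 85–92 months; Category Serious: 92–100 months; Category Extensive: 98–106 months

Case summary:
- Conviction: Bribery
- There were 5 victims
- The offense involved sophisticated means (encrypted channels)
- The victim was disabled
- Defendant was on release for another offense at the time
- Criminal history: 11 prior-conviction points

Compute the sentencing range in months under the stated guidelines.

Base offense level for bribery: 3.
§1 does not apply.
§2 does not apply.
§3 applies (level before this adjustment is 3 < 8, so +1): 3 + 1 = 4.
§5 applies (level before this adjustment is 4 < 8, so +1): 4 + 1 = 5.
§6 applies: 5 + 2 = 7.
§8 applies: 7 + 3 = 10.
Final offense level: 10.
Criminal history: 11 prior points → Category Extensive (11+).
Level 10 falls in the 10-11 band.
Grid: Level 10-11 × Category Extensive = 56-63 months.

56-63 months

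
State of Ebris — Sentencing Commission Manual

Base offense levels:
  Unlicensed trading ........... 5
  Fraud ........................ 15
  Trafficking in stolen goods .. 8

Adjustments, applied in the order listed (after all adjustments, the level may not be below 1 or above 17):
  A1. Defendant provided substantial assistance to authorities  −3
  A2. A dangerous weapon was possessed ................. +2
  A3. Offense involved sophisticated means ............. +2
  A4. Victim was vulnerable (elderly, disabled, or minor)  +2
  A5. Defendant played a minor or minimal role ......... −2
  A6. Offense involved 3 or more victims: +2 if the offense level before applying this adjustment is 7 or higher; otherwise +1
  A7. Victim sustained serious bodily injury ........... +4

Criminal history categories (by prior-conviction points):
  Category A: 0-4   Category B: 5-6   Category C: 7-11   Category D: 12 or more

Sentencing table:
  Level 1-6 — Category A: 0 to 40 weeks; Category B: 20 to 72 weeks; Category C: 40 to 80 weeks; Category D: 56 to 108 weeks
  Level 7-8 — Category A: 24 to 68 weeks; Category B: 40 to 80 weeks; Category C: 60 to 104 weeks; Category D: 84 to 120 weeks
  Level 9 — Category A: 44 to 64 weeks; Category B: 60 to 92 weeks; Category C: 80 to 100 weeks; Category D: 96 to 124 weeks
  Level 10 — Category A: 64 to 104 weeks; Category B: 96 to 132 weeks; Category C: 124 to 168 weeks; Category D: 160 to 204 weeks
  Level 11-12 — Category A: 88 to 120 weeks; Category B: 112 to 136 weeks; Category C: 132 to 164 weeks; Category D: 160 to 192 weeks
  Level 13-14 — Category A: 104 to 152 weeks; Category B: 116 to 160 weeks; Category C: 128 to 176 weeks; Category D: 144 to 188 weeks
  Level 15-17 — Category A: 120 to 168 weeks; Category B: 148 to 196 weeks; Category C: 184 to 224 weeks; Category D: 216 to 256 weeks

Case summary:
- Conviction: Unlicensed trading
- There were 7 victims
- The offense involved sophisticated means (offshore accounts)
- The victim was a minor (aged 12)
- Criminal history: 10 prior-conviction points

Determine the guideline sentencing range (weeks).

132-164 weeks

Base offense level for unlicensed trading: 5.
A3 applies: 5 + 2 = 7.
A4 applies: 7 + 2 = 9.
A5 does not apply.
A6 applies (level before this adjustment is 9 ≥ 7, so +2): 9 + 2 = 11.
A7 does not apply.
Final offense level: 11.
Criminal history: 10 prior points → Category C (7-11).
Level 11 falls in the 11-12 band.
Grid: Level 11-12 × Category C = 132-164 weeks.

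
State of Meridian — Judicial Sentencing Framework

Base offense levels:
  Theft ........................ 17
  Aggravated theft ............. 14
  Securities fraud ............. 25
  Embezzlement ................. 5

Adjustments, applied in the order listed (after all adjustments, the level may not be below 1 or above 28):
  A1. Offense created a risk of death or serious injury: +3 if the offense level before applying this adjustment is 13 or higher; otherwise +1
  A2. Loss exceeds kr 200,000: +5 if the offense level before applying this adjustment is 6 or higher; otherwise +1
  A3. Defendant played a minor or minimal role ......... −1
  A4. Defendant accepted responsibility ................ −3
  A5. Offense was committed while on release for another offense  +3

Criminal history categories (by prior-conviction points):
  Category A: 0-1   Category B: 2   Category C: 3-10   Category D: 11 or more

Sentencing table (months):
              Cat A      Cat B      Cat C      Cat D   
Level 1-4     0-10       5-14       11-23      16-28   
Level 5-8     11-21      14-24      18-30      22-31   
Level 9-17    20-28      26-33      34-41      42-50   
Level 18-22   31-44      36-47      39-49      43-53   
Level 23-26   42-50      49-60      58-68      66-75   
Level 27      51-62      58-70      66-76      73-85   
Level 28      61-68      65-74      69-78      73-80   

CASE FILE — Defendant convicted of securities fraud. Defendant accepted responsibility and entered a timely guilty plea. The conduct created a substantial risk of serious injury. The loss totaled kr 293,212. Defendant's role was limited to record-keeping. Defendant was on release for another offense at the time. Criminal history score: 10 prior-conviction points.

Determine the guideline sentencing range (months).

Base offense level for securities fraud: 25.
A1 applies (level before this adjustment is 25 ≥ 13, so +3): 25 + 3 = 28.
A2 applies (level before this adjustment is 28 ≥ 6, so +5): 28 + 5 = 33.
A3 applies: 33 − 1 = 32.
A4 applies: 32 − 3 = 29.
A5 applies: 29 + 3 = 32.
Level 32 exceeds the maximum of 28; capped at 28.
Final offense level: 28.
Criminal history: 10 prior points → Category C (3-10).
Level 28 falls in the 28 band.
Grid: Level 28 × Category C = 69-78 months.

69-78 months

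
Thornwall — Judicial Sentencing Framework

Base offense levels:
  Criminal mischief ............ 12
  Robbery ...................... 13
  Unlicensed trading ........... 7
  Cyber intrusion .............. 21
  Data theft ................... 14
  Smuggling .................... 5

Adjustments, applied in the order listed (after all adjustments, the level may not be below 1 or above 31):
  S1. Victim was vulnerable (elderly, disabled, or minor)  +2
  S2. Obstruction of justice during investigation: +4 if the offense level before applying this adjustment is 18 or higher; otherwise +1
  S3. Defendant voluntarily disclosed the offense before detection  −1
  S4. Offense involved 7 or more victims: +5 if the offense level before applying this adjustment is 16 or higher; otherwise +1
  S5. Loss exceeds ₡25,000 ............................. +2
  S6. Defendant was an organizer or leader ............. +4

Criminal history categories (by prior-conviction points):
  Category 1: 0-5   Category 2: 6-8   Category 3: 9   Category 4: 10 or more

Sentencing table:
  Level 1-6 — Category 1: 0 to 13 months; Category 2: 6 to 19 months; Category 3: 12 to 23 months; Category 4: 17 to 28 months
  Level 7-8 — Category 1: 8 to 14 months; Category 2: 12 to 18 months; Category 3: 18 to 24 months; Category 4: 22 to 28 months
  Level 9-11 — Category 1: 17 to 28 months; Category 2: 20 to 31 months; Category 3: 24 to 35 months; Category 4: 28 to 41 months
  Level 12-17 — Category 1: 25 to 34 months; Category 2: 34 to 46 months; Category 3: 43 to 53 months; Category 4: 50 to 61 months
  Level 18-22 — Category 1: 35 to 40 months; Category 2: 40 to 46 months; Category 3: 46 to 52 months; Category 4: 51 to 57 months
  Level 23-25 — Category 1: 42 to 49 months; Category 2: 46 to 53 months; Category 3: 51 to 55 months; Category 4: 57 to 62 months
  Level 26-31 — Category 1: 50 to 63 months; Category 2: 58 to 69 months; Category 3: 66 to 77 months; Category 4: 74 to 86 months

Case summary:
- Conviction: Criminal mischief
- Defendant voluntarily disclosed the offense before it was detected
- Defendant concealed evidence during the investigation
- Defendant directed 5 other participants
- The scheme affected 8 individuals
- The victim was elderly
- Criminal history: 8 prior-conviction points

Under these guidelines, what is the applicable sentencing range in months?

40-46 months

Base offense level for criminal mischief: 12.
S1 applies: 12 + 2 = 14.
S2 applies (level before this adjustment is 14 < 18, so +1): 14 + 1 = 15.
S3 applies: 15 − 1 = 14.
S4 applies (level before this adjustment is 14 < 16, so +1): 14 + 1 = 15.
S6 applies: 15 + 4 = 19.
Final offense level: 19.
Criminal history: 8 prior points → Category 2 (6-8).
Level 19 falls in the 18-22 band.
Grid: Level 18-22 × Category 2 = 40-46 months.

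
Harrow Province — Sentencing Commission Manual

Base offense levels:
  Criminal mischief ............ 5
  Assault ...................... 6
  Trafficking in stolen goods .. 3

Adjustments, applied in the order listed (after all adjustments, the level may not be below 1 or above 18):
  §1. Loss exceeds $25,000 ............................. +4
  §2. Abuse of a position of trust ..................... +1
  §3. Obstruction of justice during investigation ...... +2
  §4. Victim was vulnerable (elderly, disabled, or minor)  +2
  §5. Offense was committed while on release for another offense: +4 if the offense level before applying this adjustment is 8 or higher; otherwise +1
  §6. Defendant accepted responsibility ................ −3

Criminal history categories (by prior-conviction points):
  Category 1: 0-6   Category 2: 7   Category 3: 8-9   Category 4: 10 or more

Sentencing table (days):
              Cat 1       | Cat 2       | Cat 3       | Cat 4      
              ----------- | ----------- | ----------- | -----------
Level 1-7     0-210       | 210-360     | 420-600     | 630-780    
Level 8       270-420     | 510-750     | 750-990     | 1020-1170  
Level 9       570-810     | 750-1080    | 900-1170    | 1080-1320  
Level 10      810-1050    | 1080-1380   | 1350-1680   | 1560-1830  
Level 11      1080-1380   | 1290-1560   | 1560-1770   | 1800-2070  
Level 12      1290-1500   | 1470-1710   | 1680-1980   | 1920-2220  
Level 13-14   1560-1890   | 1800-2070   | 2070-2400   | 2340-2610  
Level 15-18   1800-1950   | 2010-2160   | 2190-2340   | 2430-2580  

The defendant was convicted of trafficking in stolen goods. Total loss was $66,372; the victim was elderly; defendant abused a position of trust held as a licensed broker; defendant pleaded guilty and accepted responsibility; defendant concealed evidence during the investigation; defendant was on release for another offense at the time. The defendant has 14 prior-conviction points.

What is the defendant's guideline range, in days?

2340-2610 days

Base offense level for trafficking in stolen goods: 3.
§1 applies: 3 + 4 = 7.
§2 applies: 7 + 1 = 8.
§3 applies: 8 + 2 = 10.
§4 applies: 10 + 2 = 12.
§5 applies (level before this adjustment is 12 ≥ 8, so +4): 12 + 4 = 16.
§6 applies: 16 − 3 = 13.
Final offense level: 13.
Criminal history: 14 prior points → Category 4 (10+).
Level 13 falls in the 13-14 band.
Grid: Level 13-14 × Category 4 = 2340-2610 days.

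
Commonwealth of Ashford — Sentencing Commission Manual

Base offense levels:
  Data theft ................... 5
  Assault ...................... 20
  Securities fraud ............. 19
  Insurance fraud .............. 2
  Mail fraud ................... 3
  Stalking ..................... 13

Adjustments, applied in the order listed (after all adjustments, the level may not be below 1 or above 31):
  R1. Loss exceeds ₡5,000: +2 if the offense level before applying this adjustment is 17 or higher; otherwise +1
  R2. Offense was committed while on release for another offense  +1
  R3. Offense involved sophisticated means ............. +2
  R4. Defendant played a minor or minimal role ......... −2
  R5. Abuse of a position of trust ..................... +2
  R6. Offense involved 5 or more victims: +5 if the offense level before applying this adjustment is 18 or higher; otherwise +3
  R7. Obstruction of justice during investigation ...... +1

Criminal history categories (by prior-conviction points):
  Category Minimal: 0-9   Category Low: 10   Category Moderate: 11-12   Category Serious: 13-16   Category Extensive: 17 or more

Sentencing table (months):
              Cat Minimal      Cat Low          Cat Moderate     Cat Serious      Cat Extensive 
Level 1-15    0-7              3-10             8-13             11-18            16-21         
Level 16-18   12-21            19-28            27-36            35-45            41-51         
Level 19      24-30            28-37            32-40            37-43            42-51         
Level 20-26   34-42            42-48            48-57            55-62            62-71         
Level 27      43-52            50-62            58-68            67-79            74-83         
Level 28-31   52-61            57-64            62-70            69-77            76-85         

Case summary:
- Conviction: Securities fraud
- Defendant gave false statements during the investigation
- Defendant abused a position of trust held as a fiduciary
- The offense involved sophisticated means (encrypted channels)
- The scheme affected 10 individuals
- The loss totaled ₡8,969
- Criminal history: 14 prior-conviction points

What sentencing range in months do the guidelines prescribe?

Base offense level for securities fraud: 19.
R1 applies (level before this adjustment is 19 ≥ 17, so +2): 19 + 2 = 21.
R2 does not apply.
R3 applies: 21 + 2 = 23.
R4 does not apply.
R5 applies: 23 + 2 = 25.
R6 applies (level before this adjustment is 25 ≥ 18, so +5): 25 + 5 = 30.
R7 applies: 30 + 1 = 31.
Final offense level: 31.
Criminal history: 14 prior points → Category Serious (13-16).
Level 31 falls in the 28-31 band.
Grid: Level 28-31 × Category Serious = 69-77 months.

69-77 months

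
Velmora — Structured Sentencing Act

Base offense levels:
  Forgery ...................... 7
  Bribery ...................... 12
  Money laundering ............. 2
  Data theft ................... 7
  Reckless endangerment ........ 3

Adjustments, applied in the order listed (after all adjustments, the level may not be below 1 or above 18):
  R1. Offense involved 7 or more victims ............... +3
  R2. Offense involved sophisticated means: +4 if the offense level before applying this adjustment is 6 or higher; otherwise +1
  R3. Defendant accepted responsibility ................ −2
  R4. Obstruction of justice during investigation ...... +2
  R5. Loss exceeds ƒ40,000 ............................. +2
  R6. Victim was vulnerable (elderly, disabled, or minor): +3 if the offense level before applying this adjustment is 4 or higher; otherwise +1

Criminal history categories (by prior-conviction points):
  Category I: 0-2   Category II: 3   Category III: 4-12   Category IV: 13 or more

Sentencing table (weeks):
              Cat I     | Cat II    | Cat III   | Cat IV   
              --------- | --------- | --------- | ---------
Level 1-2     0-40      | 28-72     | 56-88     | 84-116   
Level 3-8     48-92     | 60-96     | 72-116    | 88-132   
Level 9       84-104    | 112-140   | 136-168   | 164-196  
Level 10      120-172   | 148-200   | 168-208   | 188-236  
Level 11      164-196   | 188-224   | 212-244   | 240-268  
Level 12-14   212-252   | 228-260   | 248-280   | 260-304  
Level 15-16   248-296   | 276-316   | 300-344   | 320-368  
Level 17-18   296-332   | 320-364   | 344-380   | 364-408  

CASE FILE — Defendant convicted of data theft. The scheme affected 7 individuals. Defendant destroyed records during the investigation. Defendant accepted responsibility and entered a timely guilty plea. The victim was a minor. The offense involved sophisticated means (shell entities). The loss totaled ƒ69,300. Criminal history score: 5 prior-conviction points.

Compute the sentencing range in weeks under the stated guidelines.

Base offense level for data theft: 7.
R1 applies: 7 + 3 = 10.
R2 applies (level before this adjustment is 10 ≥ 6, so +4): 10 + 4 = 14.
R3 applies: 14 − 2 = 12.
R4 applies: 12 + 2 = 14.
R5 applies: 14 + 2 = 16.
R6 applies (level before this adjustment is 16 ≥ 4, so +3): 16 + 3 = 19.
Level 19 exceeds the maximum of 18; capped at 18.
Final offense level: 18.
Criminal history: 5 prior points → Category III (4-12).
Level 18 falls in the 17-18 band.
Grid: Level 17-18 × Category III = 344-380 weeks.

344-380 weeks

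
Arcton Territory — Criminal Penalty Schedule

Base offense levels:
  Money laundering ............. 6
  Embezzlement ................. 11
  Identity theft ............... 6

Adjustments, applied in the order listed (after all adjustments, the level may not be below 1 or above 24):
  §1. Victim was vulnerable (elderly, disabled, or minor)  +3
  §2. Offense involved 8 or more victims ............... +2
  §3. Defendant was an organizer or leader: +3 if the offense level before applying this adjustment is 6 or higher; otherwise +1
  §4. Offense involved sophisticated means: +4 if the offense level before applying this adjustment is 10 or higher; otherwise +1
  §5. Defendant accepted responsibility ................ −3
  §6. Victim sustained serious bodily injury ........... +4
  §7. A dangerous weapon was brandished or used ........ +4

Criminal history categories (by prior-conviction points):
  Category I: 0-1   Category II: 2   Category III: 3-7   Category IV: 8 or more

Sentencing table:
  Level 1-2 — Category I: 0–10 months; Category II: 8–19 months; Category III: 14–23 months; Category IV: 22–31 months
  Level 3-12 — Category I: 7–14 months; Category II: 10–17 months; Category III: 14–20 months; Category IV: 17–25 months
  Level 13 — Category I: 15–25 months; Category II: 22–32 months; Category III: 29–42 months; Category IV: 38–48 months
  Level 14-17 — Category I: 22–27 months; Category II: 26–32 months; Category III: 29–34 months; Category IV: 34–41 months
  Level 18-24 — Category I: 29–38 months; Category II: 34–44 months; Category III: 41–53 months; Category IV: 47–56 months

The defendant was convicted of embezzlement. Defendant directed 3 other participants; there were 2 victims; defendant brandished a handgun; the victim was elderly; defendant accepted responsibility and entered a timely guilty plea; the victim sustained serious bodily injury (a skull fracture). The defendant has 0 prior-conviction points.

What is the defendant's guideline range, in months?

29-38 months

Base offense level for embezzlement: 11.
§1 applies: 11 + 3 = 14.
§2 does not apply.
§3 applies (level before this adjustment is 14 ≥ 6, so +3): 14 + 3 = 17.
§5 applies: 17 − 3 = 14.
§6 applies: 14 + 4 = 18.
§7 applies: 18 + 4 = 22.
Final offense level: 22.
Criminal history: 0 prior points → Category I (0-1).
Level 22 falls in the 18-24 band.
Grid: Level 18-24 × Category I = 29-38 months.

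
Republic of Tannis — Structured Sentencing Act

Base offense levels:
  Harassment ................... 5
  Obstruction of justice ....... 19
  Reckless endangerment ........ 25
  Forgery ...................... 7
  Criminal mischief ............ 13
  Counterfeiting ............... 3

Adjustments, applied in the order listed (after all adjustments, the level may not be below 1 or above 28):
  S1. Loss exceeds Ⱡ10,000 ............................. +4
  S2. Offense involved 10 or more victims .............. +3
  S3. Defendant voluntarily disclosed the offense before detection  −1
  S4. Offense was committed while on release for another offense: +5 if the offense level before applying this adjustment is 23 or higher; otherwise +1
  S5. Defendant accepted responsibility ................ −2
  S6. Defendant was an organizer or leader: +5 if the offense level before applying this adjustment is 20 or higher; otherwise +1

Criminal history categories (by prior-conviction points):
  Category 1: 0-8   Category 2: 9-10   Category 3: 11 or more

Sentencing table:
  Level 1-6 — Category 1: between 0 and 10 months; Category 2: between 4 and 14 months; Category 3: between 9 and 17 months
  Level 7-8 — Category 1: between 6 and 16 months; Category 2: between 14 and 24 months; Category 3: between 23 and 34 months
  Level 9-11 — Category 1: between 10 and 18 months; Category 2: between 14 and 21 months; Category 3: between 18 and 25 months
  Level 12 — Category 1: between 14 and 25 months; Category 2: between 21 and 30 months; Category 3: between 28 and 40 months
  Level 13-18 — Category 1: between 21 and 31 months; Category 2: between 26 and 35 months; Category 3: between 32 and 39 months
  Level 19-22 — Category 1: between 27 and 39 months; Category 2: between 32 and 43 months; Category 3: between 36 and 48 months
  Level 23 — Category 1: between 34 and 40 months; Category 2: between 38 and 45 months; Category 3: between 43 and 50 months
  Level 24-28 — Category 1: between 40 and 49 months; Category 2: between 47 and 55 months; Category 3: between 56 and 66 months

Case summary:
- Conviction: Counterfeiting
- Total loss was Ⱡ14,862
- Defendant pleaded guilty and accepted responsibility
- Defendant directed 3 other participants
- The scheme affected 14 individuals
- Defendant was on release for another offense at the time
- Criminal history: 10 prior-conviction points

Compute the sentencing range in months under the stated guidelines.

Base offense level for counterfeiting: 3.
S1 applies: 3 + 4 = 7.
S2 applies: 7 + 3 = 10.
S3 does not apply.
S4 applies (level before this adjustment is 10 < 23, so +1): 10 + 1 = 11.
S5 applies: 11 − 2 = 9.
S6 applies (level before this adjustment is 9 < 20, so +1): 9 + 1 = 10.
Final offense level: 10.
Criminal history: 10 prior points → Category 2 (9-10).
Level 10 falls in the 9-11 band.
Grid: Level 9-11 × Category 2 = 14-21 months.

14-21 months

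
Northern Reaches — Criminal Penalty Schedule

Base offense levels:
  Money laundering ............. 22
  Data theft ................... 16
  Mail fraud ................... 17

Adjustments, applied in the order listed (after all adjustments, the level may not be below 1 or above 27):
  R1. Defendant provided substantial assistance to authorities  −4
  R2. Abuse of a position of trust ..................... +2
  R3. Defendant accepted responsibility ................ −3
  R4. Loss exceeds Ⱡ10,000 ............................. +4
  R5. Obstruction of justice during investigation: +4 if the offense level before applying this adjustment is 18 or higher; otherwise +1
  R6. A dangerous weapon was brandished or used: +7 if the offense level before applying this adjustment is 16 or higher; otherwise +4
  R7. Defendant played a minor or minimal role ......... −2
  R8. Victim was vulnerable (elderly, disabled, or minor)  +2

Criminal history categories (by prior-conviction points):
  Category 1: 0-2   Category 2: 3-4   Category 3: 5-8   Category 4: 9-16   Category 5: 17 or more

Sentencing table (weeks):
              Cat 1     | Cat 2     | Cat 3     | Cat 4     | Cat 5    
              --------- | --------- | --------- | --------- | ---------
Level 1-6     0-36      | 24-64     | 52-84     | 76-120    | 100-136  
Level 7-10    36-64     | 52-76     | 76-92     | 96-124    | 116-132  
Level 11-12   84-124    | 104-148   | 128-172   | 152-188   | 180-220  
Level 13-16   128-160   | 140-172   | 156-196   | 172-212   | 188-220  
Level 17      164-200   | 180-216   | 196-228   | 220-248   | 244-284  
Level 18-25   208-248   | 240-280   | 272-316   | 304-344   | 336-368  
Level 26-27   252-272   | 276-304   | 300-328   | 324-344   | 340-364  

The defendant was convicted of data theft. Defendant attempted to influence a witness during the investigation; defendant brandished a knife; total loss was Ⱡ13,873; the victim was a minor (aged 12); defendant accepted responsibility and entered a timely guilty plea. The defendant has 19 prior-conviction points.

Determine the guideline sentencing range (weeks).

Base offense level for data theft: 16.
R1 does not apply.
R3 applies: 16 − 3 = 13.
R4 applies: 13 + 4 = 17.
R5 applies (level before this adjustment is 17 < 18, so +1): 17 + 1 = 18.
R6 applies (level before this adjustment is 18 ≥ 16, so +7): 18 + 7 = 25.
R8 applies: 25 + 2 = 27.
Final offense level: 27.
Criminal history: 19 prior points → Category 5 (17+).
Level 27 falls in the 26-27 band.
Grid: Level 26-27 × Category 5 = 340-364 weeks.

340-364 weeks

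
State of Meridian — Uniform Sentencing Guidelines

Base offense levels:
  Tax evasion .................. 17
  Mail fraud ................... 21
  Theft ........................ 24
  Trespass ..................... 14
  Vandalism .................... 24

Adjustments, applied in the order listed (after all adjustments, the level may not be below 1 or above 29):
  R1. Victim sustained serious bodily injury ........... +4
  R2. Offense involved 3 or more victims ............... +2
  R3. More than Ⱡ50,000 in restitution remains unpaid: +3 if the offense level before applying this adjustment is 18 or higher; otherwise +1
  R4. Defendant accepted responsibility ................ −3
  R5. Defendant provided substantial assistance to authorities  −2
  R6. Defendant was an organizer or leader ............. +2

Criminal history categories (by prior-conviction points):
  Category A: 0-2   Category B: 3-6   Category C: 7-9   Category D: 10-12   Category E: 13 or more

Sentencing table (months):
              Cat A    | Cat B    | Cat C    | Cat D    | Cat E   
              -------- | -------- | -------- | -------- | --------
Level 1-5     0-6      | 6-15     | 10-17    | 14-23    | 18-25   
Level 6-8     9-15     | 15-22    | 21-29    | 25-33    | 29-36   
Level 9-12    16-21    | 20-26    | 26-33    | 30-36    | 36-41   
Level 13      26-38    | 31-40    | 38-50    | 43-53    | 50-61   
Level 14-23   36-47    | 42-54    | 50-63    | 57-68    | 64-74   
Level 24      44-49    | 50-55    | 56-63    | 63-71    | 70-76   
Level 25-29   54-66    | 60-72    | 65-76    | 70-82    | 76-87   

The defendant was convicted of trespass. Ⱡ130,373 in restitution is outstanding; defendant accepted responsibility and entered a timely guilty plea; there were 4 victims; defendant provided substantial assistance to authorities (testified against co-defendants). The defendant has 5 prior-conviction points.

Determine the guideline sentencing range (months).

20-26 months

Base offense level for trespass: 14.
R1 does not apply.
R2 applies: 14 + 2 = 16.
R3 applies (level before this adjustment is 16 < 18, so +1): 16 + 1 = 17.
R4 applies: 17 − 3 = 14.
R5 applies: 14 − 2 = 12.
Final offense level: 12.
Criminal history: 5 prior points → Category B (3-6).
Level 12 falls in the 9-12 band.
Grid: Level 9-12 × Category B = 20-26 months.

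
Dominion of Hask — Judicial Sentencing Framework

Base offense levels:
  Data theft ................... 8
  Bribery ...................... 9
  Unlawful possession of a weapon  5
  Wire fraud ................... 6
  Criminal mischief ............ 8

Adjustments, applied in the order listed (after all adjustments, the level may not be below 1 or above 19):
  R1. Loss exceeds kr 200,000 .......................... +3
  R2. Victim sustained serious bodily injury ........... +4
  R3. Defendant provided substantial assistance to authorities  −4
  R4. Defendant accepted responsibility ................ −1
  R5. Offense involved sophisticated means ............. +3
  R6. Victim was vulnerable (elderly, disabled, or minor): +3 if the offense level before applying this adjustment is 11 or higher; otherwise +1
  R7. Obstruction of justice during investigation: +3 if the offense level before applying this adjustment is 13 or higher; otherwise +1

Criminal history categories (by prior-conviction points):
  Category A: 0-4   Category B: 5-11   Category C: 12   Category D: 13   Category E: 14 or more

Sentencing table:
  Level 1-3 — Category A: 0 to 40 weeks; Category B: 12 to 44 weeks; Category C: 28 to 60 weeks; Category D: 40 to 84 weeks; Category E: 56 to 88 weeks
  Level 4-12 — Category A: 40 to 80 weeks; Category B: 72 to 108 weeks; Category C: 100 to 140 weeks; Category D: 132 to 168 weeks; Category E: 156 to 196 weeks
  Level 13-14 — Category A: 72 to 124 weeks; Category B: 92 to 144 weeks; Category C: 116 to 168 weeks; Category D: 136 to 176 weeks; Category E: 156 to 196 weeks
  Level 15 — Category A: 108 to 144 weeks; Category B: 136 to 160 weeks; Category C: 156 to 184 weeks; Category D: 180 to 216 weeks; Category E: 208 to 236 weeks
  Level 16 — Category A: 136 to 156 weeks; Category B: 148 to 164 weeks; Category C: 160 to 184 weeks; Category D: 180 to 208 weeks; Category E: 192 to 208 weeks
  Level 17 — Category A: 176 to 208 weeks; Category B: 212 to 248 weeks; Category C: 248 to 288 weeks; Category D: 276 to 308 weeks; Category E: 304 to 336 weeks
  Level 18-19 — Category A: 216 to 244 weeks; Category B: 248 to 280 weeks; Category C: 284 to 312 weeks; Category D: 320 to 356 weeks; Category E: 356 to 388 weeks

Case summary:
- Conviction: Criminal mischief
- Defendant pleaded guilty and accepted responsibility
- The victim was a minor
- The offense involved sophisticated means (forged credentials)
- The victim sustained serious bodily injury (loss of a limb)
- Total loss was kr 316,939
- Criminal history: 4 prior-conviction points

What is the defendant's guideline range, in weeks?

Base offense level for criminal mischief: 8.
R1 applies: 8 + 3 = 11.
R2 applies: 11 + 4 = 15.
R3 does not apply.
R4 applies: 15 − 1 = 14.
R5 applies: 14 + 3 = 17.
R6 applies (level before this adjustment is 17 ≥ 11, so +3): 17 + 3 = 20.
R7 does not apply.
Level 20 exceeds the maximum of 19; capped at 19.
Final offense level: 19.
Criminal history: 4 prior points → Category A (0-4).
Level 19 falls in the 18-19 band.
Grid: Level 18-19 × Category A = 216-244 weeks.

216-244 weeks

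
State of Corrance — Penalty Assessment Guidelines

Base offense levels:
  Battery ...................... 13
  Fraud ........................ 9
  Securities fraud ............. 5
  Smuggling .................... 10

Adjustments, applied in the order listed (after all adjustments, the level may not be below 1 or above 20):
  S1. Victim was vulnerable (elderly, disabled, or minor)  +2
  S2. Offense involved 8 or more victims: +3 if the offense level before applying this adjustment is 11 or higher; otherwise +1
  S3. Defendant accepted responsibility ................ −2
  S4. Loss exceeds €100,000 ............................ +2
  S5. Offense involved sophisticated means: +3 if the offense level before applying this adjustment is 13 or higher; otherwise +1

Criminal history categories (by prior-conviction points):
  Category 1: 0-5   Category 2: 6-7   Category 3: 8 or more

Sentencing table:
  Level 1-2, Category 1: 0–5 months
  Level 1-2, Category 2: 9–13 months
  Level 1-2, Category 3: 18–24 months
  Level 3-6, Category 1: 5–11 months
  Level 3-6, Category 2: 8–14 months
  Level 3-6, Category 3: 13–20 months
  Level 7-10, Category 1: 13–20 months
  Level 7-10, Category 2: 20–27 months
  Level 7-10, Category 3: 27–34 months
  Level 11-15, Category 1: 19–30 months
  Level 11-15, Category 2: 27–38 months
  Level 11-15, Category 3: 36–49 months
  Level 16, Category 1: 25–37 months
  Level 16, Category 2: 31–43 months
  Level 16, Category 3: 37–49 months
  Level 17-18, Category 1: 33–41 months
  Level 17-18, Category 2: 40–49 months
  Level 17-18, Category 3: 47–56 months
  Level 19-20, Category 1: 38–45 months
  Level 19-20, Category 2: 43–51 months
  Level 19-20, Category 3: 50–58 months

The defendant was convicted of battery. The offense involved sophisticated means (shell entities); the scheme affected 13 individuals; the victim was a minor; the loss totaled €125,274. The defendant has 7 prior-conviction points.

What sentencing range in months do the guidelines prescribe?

Base offense level for battery: 13.
S1 applies: 13 + 2 = 15.
S2 applies (level before this adjustment is 15 ≥ 11, so +3): 15 + 3 = 18.
S3 does not apply.
S4 applies: 18 + 2 = 20.
S5 applies (level before this adjustment is 20 ≥ 13, so +3): 20 + 3 = 23.
Level 23 exceeds the maximum of 20; capped at 20.
Final offense level: 20.
Criminal history: 7 prior points → Category 2 (6-7).
Level 20 falls in the 19-20 band.
Grid: Level 19-20 × Category 2 = 43-51 months.

43-51 months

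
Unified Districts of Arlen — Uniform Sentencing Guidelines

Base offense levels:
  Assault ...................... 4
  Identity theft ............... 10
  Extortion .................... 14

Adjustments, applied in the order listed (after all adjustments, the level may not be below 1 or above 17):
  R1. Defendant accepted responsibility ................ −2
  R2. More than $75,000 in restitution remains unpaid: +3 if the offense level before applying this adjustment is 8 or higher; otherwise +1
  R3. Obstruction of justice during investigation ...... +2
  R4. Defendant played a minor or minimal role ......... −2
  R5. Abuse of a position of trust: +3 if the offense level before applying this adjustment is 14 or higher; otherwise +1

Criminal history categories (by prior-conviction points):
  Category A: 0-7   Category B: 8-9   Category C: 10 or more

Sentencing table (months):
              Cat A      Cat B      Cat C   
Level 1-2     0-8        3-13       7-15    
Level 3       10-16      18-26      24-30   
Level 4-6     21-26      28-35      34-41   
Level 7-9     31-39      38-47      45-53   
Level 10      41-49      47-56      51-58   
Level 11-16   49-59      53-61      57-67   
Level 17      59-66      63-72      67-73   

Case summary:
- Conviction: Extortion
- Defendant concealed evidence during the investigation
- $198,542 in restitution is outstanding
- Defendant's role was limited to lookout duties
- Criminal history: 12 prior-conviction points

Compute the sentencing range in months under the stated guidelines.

67-73 months

Base offense level for extortion: 14.
R2 applies (level before this adjustment is 14 ≥ 8, so +3): 14 + 3 = 17.
R3 applies: 17 + 2 = 19.
R4 applies: 19 − 2 = 17.
R5 does not apply.
Final offense level: 17.
Criminal history: 12 prior points → Category C (10+).
Level 17 falls in the 17 band.
Grid: Level 17 × Category C = 67-73 months.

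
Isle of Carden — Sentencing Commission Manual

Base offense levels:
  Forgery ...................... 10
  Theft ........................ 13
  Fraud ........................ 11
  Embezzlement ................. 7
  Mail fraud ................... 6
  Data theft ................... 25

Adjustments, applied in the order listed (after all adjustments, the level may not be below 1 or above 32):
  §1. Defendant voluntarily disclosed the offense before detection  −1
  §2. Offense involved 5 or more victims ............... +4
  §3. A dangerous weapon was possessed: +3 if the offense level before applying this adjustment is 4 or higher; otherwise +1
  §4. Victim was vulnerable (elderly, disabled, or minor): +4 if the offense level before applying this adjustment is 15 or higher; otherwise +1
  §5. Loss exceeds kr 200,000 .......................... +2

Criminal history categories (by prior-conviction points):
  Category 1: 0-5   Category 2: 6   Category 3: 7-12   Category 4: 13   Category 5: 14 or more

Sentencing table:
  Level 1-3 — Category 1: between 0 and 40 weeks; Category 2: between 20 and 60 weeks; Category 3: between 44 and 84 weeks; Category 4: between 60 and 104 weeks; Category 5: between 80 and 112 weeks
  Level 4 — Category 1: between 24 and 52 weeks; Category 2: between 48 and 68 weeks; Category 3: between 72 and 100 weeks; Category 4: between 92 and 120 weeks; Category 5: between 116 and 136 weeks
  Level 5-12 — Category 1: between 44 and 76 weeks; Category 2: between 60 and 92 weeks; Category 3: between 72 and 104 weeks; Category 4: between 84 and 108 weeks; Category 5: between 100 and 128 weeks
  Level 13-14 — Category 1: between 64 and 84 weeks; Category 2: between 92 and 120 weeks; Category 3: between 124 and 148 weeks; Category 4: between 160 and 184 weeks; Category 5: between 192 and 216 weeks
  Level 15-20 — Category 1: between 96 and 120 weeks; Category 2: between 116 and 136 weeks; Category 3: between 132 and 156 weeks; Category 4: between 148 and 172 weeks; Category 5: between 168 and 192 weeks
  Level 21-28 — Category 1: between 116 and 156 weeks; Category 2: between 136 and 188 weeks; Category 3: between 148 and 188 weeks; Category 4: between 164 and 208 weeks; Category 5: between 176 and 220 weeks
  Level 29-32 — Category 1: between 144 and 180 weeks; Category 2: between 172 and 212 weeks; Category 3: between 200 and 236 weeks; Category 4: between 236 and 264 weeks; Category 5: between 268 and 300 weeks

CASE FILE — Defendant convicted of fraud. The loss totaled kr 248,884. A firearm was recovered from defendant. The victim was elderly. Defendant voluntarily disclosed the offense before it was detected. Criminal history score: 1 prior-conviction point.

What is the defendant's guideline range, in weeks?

Base offense level for fraud: 11.
§1 applies: 11 − 1 = 10.
§2 does not apply.
§3 applies (level before this adjustment is 10 ≥ 4, so +3): 10 + 3 = 13.
§4 applies (level before this adjustment is 13 < 15, so +1): 13 + 1 = 14.
§5 applies: 14 + 2 = 16.
Final offense level: 16.
Criminal history: 1 prior point → Category 1 (0-5).
Level 16 falls in the 15-20 band.
Grid: Level 15-20 × Category 1 = 96-120 weeks.

96-120 weeks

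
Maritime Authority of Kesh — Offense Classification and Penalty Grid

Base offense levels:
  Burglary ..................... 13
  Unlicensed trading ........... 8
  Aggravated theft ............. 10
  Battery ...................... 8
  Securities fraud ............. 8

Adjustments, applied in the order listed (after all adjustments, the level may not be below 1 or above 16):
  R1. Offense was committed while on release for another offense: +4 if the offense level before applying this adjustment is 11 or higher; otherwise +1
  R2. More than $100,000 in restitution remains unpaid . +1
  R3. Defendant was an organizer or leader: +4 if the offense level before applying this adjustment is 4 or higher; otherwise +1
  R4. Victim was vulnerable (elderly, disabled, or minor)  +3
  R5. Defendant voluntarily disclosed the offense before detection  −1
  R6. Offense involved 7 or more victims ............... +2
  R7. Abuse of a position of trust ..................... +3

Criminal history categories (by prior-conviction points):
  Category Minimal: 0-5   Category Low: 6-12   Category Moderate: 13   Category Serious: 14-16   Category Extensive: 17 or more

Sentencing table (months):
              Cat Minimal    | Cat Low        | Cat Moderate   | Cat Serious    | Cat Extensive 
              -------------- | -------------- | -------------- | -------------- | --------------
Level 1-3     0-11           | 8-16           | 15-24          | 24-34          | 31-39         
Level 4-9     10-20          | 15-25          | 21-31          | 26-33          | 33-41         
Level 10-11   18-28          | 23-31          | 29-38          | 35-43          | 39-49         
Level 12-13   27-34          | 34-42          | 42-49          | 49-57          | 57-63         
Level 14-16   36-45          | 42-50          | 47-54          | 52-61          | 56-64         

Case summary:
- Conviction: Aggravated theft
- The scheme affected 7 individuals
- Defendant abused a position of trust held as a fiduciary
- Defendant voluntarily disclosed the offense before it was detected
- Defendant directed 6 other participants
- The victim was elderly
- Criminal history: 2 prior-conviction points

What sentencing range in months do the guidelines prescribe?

Base offense level for aggravated theft: 10.
R1 does not apply.
R3 applies (level before this adjustment is 10 ≥ 4, so +4): 10 + 4 = 14.
R4 applies: 14 + 3 = 17.
R5 applies: 17 − 1 = 16.
R6 applies: 16 + 2 = 18.
R7 applies: 18 + 3 = 21.
Level 21 exceeds the maximum of 16; capped at 16.
Final offense level: 16.
Criminal history: 2 prior points → Category Minimal (0-5).
Level 16 falls in the 14-16 band.
Grid: Level 14-16 × Category Minimal = 36-45 months.

36-45 months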